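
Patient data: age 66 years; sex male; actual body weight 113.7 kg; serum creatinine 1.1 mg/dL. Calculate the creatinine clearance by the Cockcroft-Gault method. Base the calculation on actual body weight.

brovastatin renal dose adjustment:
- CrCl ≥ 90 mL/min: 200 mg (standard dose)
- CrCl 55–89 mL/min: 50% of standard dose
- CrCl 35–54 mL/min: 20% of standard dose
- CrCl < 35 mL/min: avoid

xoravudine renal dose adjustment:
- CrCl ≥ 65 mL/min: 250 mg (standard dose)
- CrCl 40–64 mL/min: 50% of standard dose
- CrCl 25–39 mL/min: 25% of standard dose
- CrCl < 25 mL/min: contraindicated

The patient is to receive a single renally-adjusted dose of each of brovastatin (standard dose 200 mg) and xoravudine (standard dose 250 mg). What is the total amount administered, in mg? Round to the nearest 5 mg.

CrCl = (140 − 66) × 113.7 / (72 × 1.1) = 8413.8 / 79.20 ≈ 106.2 mL/min
CrCl ≈ 106 mL/min.
brovastatin: ≥ 90 mL/min → 100% of 200 mg = 200 mg.
xoravudine: ≥ 65 mL/min → 100% of 250 mg = 250 mg.
Total = 200 + 250 = 450 mg.

450 mg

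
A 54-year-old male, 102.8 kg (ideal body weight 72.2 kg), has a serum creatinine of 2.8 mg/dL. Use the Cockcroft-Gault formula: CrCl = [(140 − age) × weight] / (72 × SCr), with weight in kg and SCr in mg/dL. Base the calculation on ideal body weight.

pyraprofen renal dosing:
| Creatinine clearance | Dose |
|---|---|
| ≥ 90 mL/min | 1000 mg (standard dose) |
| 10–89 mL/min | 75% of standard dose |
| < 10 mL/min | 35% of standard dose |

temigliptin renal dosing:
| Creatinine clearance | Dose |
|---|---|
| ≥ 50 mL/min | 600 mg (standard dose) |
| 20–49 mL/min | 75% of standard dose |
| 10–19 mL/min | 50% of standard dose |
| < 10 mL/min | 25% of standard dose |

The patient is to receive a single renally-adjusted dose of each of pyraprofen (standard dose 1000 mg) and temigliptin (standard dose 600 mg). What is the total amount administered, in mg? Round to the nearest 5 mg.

CrCl = (140 − 54) × 72.2 / (72 × 2.8) = 6209.2 / 201.60 ≈ 30.8 mL/min
CrCl ≈ 31 mL/min.
pyraprofen: 10–89 mL/min → 75% of 1000 mg = 750 mg.
temigliptin: 20–49 mL/min → 75% of 600 mg = 450 mg.
Total = 750 + 450 = 1200 mg.

1200 mg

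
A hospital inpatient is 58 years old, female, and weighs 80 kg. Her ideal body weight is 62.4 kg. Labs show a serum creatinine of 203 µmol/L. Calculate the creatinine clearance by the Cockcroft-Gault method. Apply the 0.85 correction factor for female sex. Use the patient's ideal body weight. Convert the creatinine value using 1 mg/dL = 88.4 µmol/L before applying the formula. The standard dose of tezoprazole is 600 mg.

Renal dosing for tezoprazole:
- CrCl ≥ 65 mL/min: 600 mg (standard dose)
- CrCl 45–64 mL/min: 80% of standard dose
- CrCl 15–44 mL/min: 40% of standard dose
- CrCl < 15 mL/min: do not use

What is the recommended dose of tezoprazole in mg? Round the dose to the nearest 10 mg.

240 mg

SCr = 203 / 88.4 = 2.296 mg/dL
CrCl = (140 − 58) × 62.4 / (72 × 2.296) × 0.85 = 5116.8 / 165.31 × 0.85 ≈ 26.3 mL/min
CrCl ≈ 26 mL/min → bracket 15–44 mL/min.
40% of 600 mg = 240 mg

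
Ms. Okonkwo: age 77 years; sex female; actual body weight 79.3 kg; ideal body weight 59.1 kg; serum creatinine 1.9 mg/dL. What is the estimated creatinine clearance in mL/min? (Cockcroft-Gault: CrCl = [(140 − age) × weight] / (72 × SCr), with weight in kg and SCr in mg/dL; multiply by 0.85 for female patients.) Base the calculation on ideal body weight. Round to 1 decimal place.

23.1 mL/min

CrCl = (140 − 77) × 59.1 / (72 × 1.9) × 0.85 = 3723.3 / 136.80 × 0.85 ≈ 23.1 mL/min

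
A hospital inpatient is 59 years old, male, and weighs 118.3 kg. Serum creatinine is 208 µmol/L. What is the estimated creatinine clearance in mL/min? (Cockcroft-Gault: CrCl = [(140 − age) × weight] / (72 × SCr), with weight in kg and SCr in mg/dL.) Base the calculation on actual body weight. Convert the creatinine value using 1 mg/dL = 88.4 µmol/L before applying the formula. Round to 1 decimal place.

56.6 mL/min

SCr = 208 / 88.4 = 2.353 mg/dL
CrCl = (140 − 59) × 118.3 / (72 × 2.353) = 9582.3 / 169.42 ≈ 56.6 mL/min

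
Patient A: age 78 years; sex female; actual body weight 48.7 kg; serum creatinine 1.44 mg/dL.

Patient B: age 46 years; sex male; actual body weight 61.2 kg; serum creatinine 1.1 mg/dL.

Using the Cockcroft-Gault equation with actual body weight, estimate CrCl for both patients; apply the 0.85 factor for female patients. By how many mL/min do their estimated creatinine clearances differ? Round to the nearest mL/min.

Patient A: CrCl = (140 − 78) × 48.7 / (72 × 1.44) × 0.85 = 3019.4 / 103.68 × 0.85 ≈ 24.8 mL/min
Patient B: CrCl = (140 − 46) × 61.2 / (72 × 1.1) = 5752.8 / 79.20 ≈ 72.6 mL/min
|24.8 − 72.6| = 47.8 mL/min

48 mL/min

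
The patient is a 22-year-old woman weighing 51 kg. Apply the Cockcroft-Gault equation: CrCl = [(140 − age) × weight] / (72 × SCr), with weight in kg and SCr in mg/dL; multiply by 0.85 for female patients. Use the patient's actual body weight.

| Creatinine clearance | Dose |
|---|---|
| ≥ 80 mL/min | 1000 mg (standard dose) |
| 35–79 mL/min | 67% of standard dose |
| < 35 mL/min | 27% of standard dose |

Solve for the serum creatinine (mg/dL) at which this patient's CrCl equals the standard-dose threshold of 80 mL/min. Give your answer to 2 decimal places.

Standard dose requires CrCl ≥ 80 mL/min.
Set (140 − 22) × 51 × 0.85 / (72 × SCr) = 80
SCr = (140 − 22) × 51 × 0.85 / (72 × 80) = 0.888 mg/dL

0.89 mg/dL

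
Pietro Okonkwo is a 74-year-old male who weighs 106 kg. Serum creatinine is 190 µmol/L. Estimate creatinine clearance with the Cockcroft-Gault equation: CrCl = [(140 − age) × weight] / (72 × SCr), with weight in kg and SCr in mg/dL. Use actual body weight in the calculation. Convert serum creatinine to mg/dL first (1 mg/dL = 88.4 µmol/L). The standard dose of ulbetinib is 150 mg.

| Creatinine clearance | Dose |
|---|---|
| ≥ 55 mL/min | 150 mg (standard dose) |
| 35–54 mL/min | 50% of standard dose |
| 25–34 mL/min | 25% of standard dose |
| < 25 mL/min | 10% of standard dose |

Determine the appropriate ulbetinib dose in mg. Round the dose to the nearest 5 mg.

75 mg

SCr = 190 / 88.4 = 2.149 mg/dL
CrCl = (140 − 74) × 106 / (72 × 2.149) = 6996.0 / 154.73 ≈ 45.2 mL/min
CrCl ≈ 45 mL/min → bracket 35–54 mL/min.
50% of 150 mg = 75 mg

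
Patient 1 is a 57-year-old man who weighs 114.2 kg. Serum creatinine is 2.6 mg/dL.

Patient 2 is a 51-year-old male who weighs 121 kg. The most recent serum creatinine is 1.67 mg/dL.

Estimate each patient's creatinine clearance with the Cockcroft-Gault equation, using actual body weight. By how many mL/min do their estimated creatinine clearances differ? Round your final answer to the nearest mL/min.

Patient 1: CrCl = (140 − 57) × 114.2 / (72 × 2.6) = 9478.6 / 187.20 ≈ 50.6 mL/min
Patient 2: CrCl = (140 − 51) × 121 / (72 × 1.67) = 10769.0 / 120.24 ≈ 89.6 mL/min
|50.6 − 89.6| = 39.0 mL/min

39 mL/min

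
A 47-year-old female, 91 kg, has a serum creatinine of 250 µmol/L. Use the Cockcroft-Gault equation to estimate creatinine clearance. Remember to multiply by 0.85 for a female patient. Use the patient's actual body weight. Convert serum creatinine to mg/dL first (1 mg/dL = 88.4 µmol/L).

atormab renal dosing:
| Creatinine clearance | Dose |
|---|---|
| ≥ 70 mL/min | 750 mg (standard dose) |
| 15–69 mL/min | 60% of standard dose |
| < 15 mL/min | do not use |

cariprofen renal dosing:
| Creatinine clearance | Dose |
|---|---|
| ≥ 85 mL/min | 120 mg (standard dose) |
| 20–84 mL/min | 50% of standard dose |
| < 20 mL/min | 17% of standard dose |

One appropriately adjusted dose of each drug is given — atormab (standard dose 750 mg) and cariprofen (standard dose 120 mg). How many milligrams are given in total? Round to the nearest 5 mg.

SCr = 250 / 88.4 = 2.828 mg/dL
CrCl = (140 − 47) × 91 / (72 × 2.828) × 0.85 = 8463.0 / 203.62 × 0.85 ≈ 35.3 mL/min
CrCl ≈ 35 mL/min.
atormab: 15–69 mL/min → 60% of 750 mg = 450 mg.
cariprofen: 20–84 mL/min → 50% of 120 mg = 60 mg.
Total = 450 + 60 = 510 mg.

510 mg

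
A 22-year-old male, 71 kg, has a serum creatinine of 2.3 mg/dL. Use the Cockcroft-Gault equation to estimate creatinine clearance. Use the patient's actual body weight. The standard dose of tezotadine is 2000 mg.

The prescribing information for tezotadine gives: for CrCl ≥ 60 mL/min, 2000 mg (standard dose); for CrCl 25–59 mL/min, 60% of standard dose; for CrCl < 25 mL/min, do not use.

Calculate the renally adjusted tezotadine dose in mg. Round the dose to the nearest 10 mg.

CrCl = (140 − 22) × 71 / (72 × 2.3) = 8378.0 / 165.60 ≈ 50.6 mL/min
CrCl ≈ 51 mL/min → bracket 25–59 mL/min.
60% of 2000 mg = 1200 mg

1200 mg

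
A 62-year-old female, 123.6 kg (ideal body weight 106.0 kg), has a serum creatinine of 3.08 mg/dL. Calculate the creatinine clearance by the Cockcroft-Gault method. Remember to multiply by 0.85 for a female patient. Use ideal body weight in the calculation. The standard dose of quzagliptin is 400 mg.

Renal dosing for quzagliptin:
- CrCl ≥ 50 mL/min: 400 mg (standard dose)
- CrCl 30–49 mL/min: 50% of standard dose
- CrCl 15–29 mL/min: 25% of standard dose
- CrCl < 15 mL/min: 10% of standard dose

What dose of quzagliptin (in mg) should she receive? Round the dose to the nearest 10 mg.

CrCl = (140 − 62) × 106 / (72 × 3.08) × 0.85 = 8268.0 / 221.76 × 0.85 ≈ 31.7 mL/min
CrCl ≈ 32 mL/min → bracket 30–49 mL/min.
50% of 400 mg = 200 mg

200 mg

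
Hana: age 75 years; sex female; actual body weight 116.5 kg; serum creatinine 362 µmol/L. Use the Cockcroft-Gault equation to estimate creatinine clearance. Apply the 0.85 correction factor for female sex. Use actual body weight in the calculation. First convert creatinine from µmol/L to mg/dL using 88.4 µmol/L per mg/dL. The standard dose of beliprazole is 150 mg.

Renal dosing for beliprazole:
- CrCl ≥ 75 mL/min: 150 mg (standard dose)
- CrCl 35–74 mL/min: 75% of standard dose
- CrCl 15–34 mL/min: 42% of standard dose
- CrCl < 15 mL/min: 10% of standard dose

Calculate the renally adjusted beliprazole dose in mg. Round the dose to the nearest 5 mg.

SCr = 362 / 88.4 = 4.095 mg/dL
CrCl = (140 − 75) × 116.5 / (72 × 4.095) × 0.85 = 7572.5 / 294.84 × 0.85 ≈ 21.8 mL/min
CrCl ≈ 22 mL/min → bracket 15–34 mL/min.
42% of 150 mg = 63 mg → 65 mg

65 mg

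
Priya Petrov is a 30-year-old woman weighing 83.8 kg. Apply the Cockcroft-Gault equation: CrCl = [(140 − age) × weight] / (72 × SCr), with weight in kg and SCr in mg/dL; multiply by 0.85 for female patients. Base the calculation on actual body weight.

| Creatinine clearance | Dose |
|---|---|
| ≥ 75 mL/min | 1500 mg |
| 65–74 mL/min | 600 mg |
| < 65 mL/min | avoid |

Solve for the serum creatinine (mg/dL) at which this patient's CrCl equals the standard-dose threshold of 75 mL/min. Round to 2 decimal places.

1.45 mg/dL

Standard dose requires CrCl ≥ 75 mL/min.
Set (140 − 30) × 83.8 × 0.85 / (72 × SCr) = 75
SCr = (140 − 30) × 83.8 × 0.85 / (72 × 75) = 1.451 mg/dL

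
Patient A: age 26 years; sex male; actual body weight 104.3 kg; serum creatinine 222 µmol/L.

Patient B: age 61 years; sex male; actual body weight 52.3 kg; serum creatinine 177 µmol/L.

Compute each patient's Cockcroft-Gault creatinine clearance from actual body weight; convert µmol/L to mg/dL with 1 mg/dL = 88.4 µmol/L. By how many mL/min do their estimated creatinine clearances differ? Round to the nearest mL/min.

37 mL/min

Patient A: SCr = 222 / 88.4 = 2.511 mg/dL
Patient A: CrCl = (140 − 26) × 104.3 / (72 × 2.511) = 11890.2 / 180.79 ≈ 65.8 mL/min
Patient B: SCr = 177 / 88.4 = 2.002 mg/dL
Patient B: CrCl = (140 − 61) × 52.3 / (72 × 2.002) = 4131.7 / 144.14 ≈ 28.7 mL/min
|65.8 − 28.7| = 37.1 mL/min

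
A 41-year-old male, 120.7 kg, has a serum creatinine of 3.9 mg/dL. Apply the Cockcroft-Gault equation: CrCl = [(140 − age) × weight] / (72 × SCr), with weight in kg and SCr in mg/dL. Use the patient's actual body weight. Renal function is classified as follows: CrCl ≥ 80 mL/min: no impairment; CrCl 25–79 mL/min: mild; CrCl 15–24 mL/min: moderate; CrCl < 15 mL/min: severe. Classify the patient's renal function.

mild

CrCl = (140 − 41) × 120.7 / (72 × 3.9) = 11949.3 / 280.80 ≈ 42.6 mL/min
43 mL/min falls in the 'mild' range.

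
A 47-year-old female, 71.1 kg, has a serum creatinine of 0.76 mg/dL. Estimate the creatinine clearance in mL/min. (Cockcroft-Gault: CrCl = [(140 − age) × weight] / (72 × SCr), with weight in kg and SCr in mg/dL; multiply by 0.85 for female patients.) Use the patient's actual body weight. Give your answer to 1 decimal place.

102.7 mL/min

CrCl = (140 − 47) × 71.1 / (72 × 0.76) × 0.85 = 6612.3 / 54.72 × 0.85 ≈ 102.7 mL/min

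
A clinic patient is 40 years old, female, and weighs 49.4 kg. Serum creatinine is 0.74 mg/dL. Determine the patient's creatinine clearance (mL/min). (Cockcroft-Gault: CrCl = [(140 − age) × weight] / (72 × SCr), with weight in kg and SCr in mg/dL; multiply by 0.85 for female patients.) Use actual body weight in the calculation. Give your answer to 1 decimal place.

78.8 mL/min

CrCl = (140 − 40) × 49.4 / (72 × 0.74) × 0.85 = 4940.0 / 53.28 × 0.85 ≈ 78.8 mL/min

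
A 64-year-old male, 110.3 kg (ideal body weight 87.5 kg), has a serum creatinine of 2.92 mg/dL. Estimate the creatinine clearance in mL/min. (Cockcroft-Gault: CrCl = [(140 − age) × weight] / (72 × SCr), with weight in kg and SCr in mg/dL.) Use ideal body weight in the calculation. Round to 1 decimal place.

CrCl = (140 − 64) × 87.5 / (72 × 2.92) = 6650.0 / 210.24 ≈ 31.6 mL/min

31.6 mL/min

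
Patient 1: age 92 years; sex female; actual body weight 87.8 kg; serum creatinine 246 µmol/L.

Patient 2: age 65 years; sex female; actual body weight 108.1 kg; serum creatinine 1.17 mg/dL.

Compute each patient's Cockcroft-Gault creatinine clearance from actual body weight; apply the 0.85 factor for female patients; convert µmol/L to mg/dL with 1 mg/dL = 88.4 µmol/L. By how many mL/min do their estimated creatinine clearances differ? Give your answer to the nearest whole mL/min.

64 mL/min

Patient 1: SCr = 246 / 88.4 = 2.783 mg/dL
Patient 1: CrCl = (140 − 92) × 87.8 / (72 × 2.783) × 0.85 = 4214.4 / 200.38 × 0.85 ≈ 17.9 mL/min
Patient 2: CrCl = (140 − 65) × 108.1 / (72 × 1.17) × 0.85 = 8107.5 / 84.24 × 0.85 ≈ 81.8 mL/min
|17.9 − 81.8| = 63.9 mL/min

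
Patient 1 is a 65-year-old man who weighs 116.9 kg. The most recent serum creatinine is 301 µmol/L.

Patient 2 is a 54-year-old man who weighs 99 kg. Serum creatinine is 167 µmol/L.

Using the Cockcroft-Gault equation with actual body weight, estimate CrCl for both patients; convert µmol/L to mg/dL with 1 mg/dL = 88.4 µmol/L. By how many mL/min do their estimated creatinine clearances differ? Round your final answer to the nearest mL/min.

27 mL/min

Patient 1: SCr = 301 / 88.4 = 3.405 mg/dL
Patient 1: CrCl = (140 − 65) × 116.9 / (72 × 3.405) = 8767.5 / 245.16 ≈ 35.8 mL/min
Patient 2: SCr = 167 / 88.4 = 1.889 mg/dL
Patient 2: CrCl = (140 − 54) × 99 / (72 × 1.889) = 8514.0 / 136.01 ≈ 62.6 mL/min
|35.8 − 62.6| = 26.8 mL/min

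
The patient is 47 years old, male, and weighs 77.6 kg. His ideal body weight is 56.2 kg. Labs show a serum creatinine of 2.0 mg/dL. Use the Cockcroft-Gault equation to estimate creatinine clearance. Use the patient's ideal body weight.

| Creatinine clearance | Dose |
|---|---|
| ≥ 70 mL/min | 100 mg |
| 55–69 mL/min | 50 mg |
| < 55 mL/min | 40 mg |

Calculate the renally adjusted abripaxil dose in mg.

CrCl = (140 − 47) × 56.2 / (72 × 2) = 5226.6 / 144.00 ≈ 36.3 mL/min
CrCl ≈ 36 mL/min → bracket < 55 mL/min.
Dose for this bracket: 40 mg.

40 mg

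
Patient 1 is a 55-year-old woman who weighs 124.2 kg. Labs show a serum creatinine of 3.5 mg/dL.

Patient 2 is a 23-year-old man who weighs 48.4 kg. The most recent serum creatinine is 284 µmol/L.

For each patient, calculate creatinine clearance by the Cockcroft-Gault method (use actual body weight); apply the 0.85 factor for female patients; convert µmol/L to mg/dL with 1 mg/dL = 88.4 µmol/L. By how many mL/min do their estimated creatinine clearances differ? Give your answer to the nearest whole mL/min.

Patient 1: CrCl = (140 − 55) × 124.2 / (72 × 3.5) × 0.85 = 10557.0 / 252.00 × 0.85 ≈ 35.6 mL/min
Patient 2: SCr = 284 / 88.4 = 3.213 mg/dL
Patient 2: CrCl = (140 − 23) × 48.4 / (72 × 3.213) = 5662.8 / 231.34 ≈ 24.5 mL/min
|35.6 − 24.5| = 11.1 mL/min

11 mL/min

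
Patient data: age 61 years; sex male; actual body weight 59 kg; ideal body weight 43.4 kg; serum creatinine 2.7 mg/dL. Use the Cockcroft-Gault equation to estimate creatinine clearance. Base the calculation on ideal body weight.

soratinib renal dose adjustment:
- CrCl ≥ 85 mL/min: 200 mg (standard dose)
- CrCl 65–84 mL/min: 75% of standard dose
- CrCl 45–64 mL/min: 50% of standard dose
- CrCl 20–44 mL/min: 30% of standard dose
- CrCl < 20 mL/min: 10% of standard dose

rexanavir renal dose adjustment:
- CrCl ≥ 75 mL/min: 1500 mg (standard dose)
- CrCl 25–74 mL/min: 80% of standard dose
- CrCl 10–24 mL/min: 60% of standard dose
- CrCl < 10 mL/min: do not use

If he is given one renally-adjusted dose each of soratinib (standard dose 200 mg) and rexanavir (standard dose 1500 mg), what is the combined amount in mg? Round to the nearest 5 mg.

920 mg

CrCl = (140 − 61) × 43.4 / (72 × 2.7) = 3428.6 / 194.40 ≈ 17.6 mL/min
CrCl ≈ 18 mL/min.
soratinib: < 20 mL/min → 10% of 200 mg = 20 mg.
rexanavir: 10–24 mL/min → 60% of 1500 mg = 900 mg.
Total = 20 + 900 = 920 mg.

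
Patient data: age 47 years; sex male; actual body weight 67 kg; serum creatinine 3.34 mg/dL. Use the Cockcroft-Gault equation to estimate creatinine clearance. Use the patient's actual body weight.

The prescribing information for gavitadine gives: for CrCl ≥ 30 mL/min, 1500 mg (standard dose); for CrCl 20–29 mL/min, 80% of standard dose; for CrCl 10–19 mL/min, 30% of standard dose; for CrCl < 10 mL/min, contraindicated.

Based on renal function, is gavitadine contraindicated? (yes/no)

no

CrCl = (140 − 47) × 67 / (72 × 3.34) = 6231.0 / 240.48 ≈ 25.9 mL/min
CrCl ≈ 26 mL/min, which is ≥ 10 mL/min.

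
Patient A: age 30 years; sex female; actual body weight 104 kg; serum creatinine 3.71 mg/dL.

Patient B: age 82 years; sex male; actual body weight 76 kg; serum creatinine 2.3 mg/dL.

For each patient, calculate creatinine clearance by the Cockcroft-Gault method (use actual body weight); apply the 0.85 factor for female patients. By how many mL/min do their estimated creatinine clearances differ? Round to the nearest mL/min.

10 mL/min

Patient A: CrCl = (140 − 30) × 104 / (72 × 3.71) × 0.85 = 11440.0 / 267.12 × 0.85 ≈ 36.4 mL/min
Patient B: CrCl = (140 − 82) × 76 / (72 × 2.3) = 4408.0 / 165.60 ≈ 26.6 mL/min
|36.4 − 26.6| = 9.8 mL/min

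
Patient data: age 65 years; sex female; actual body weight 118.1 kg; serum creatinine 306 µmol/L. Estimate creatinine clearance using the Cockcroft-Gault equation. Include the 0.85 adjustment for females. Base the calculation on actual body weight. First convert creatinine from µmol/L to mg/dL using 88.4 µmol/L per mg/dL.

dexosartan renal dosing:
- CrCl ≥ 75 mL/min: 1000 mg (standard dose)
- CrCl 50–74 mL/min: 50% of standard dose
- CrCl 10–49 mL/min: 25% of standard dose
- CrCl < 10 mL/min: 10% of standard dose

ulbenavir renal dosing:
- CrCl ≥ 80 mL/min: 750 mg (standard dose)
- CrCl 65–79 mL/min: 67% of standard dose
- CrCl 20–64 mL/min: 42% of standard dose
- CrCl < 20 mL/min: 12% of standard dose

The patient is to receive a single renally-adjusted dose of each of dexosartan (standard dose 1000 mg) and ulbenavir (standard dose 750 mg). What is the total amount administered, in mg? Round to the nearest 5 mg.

SCr = 306 / 88.4 = 3.462 mg/dL
CrCl = (140 − 65) × 118.1 / (72 × 3.462) × 0.85 = 8857.5 / 249.26 × 0.85 ≈ 30.2 mL/min
CrCl ≈ 30 mL/min.
dexosartan: 10–49 mL/min → 25% of 1000 mg = 250 mg.
ulbenavir: 20–64 mL/min → 42% of 750 mg = 315 mg.
Total = 250 + 315 = 565 mg.

565 mg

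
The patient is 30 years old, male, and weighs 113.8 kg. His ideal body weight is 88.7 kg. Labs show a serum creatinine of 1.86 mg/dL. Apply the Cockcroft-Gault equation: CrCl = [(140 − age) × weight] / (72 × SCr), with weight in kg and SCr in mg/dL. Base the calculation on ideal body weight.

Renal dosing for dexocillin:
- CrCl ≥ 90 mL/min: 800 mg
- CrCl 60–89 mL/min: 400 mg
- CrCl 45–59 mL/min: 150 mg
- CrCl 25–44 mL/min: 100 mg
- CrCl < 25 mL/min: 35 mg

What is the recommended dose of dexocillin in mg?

400 mg

CrCl = (140 − 30) × 88.7 / (72 × 1.86) = 9757.0 / 133.92 ≈ 72.9 mL/min
CrCl ≈ 73 mL/min → bracket 60–89 mL/min.
Dose for this bracket: 400 mg.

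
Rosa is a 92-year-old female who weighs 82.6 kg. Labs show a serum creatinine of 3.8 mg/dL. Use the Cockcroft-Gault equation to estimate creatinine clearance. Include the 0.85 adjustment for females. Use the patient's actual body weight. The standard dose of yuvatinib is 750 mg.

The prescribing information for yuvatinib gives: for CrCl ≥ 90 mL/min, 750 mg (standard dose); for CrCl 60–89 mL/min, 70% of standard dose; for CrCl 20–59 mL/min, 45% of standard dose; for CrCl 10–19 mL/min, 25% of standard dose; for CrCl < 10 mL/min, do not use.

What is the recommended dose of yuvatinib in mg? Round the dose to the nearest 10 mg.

190 mg

CrCl = (140 − 92) × 82.6 / (72 × 3.8) × 0.85 = 3964.8 / 273.60 × 0.85 ≈ 12.3 mL/min
CrCl ≈ 12 mL/min → bracket 10–19 mL/min.
25% of 750 mg = 187.5 mg → 190 mg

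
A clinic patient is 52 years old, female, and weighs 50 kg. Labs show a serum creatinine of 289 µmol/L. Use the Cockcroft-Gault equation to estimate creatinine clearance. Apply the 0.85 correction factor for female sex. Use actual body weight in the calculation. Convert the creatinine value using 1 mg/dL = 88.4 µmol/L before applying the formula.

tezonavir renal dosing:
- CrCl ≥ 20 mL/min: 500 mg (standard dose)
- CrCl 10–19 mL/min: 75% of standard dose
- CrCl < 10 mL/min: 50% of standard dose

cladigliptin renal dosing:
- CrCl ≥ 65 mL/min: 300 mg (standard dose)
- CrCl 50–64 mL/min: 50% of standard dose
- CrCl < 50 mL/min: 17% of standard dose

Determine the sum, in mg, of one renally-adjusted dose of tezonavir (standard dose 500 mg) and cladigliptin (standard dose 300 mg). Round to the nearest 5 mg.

425 mg

SCr = 289 / 88.4 = 3.269 mg/dL
CrCl = (140 − 52) × 50 / (72 × 3.269) × 0.85 = 4400.0 / 235.37 × 0.85 ≈ 15.9 mL/min
CrCl ≈ 16 mL/min.
tezonavir: 10–19 mL/min → 75% of 500 mg = 375 mg.
cladigliptin: < 50 mL/min → 17% of 300 mg = 51 mg.
Total = 375 + 51 = 426 mg.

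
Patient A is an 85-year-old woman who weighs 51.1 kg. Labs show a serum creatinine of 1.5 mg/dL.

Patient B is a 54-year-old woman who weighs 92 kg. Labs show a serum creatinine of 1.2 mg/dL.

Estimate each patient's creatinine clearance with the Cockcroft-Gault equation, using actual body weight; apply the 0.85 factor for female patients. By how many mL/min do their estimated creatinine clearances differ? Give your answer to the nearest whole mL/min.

56 mL/min

Patient A: CrCl = (140 − 85) × 51.1 / (72 × 1.5) × 0.85 = 2810.5 / 108.00 × 0.85 ≈ 22.1 mL/min
Patient B: CrCl = (140 − 54) × 92 / (72 × 1.2) × 0.85 = 7912.0 / 86.40 × 0.85 ≈ 77.8 mL/min
|22.1 − 77.8| = 55.7 mL/min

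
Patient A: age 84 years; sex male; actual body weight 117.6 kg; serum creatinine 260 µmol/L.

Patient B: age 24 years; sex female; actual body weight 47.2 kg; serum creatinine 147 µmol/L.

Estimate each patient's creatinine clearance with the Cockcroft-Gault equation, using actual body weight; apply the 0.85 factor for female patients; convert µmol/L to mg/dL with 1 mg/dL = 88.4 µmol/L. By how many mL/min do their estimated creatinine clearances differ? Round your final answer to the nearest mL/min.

Patient A: SCr = 260 / 88.4 = 2.941 mg/dL
Patient A: CrCl = (140 − 84) × 117.6 / (72 × 2.941) = 6585.6 / 211.75 ≈ 31.1 mL/min
Patient B: SCr = 147 / 88.4 = 1.663 mg/dL
Patient B: CrCl = (140 − 24) × 47.2 / (72 × 1.663) × 0.85 = 5475.2 / 119.74 × 0.85 ≈ 38.9 mL/min
|31.1 − 38.9| = 7.8 mL/min

8 mL/min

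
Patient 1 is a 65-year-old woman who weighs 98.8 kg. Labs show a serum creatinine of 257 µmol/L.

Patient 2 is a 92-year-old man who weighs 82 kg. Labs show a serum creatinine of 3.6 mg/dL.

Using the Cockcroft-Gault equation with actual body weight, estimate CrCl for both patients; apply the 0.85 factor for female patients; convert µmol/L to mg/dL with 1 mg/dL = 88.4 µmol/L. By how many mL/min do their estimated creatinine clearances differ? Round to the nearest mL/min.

Patient 1: SCr = 257 / 88.4 = 2.907 mg/dL
Patient 1: CrCl = (140 − 65) × 98.8 / (72 × 2.907) × 0.85 = 7410.0 / 209.30 × 0.85 ≈ 30.1 mL/min
Patient 2: CrCl = (140 − 92) × 82 / (72 × 3.6) = 3936.0 / 259.20 ≈ 15.2 mL/min
|30.1 − 15.2| = 14.9 mL/min

15 mL/min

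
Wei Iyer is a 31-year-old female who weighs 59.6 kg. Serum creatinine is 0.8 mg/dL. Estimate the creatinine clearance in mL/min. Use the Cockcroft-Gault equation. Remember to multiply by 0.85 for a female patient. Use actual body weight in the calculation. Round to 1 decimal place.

CrCl = (140 − 31) × 59.6 / (72 × 0.8) × 0.85 = 6496.4 / 57.60 × 0.85 ≈ 95.9 mL/min

95.9 mL/min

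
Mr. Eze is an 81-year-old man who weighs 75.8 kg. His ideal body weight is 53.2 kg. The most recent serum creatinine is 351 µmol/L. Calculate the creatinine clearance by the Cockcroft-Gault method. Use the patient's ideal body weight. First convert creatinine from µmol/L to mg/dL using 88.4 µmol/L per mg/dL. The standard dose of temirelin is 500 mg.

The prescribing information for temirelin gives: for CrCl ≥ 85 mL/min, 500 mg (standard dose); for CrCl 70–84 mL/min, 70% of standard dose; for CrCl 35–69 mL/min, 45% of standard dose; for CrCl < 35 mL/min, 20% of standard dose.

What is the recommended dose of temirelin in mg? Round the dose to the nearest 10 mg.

SCr = 351 / 88.4 = 3.971 mg/dL
CrCl = (140 − 81) × 53.2 / (72 × 3.971) = 3138.8 / 285.91 ≈ 11.0 mL/min
CrCl ≈ 11 mL/min → bracket < 35 mL/min.
20% of 500 mg = 100 mg

100 mg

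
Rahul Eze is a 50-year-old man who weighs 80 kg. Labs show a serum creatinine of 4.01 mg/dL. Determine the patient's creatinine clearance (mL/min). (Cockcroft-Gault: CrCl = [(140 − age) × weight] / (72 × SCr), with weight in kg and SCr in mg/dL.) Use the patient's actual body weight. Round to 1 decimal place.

CrCl = (140 − 50) × 80 / (72 × 4.01) = 7200.0 / 288.72 ≈ 24.9 mL/min

24.9 mL/min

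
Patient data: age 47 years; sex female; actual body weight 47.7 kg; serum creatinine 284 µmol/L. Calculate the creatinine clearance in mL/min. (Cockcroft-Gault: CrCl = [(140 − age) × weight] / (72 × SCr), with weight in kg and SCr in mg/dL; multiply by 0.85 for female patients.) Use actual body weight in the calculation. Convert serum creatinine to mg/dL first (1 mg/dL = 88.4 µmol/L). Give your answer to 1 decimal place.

SCr = 284 / 88.4 = 3.213 mg/dL
CrCl = (140 − 47) × 47.7 / (72 × 3.213) × 0.85 = 4436.1 / 231.34 × 0.85 ≈ 16.3 mL/min

16.3 mL/min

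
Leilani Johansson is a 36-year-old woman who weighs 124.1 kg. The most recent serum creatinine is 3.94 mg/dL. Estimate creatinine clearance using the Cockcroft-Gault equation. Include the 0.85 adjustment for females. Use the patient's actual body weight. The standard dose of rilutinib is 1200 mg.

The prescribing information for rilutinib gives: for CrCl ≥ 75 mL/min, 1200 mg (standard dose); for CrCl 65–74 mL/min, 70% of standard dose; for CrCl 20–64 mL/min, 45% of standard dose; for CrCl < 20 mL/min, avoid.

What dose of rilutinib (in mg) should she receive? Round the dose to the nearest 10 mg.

CrCl = (140 − 36) × 124.1 / (72 × 3.94) × 0.85 = 12906.4 / 283.68 × 0.85 ≈ 38.7 mL/min
CrCl ≈ 39 mL/min → bracket 20–64 mL/min.
45% of 1200 mg = 540 mg

540 mg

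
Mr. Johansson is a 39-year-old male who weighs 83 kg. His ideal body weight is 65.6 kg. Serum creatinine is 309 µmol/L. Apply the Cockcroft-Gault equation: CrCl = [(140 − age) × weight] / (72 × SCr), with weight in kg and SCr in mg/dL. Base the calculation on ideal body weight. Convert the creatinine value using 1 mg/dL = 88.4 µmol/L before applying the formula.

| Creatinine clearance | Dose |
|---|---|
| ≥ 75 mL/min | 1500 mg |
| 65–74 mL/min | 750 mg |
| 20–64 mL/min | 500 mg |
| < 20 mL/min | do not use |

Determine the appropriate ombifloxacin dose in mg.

SCr = 309 / 88.4 = 3.495 mg/dL
CrCl = (140 − 39) × 65.6 / (72 × 3.495) = 6625.6 / 251.64 ≈ 26.3 mL/min
CrCl ≈ 26 mL/min → bracket 20–64 mL/min.
Dose for this bracket: 500 mg.

500 mg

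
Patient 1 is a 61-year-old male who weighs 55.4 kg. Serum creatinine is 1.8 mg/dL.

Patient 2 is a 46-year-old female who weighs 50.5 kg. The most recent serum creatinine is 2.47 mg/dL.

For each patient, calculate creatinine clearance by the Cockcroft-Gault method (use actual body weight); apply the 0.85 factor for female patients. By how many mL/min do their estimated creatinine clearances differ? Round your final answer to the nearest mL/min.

11 mL/min

Patient 1: CrCl = (140 − 61) × 55.4 / (72 × 1.8) = 4376.6 / 129.60 ≈ 33.8 mL/min
Patient 2: CrCl = (140 − 46) × 50.5 / (72 × 2.47) × 0.85 = 4747.0 / 177.84 × 0.85 ≈ 22.7 mL/min
|33.8 − 22.7| = 11.1 mL/min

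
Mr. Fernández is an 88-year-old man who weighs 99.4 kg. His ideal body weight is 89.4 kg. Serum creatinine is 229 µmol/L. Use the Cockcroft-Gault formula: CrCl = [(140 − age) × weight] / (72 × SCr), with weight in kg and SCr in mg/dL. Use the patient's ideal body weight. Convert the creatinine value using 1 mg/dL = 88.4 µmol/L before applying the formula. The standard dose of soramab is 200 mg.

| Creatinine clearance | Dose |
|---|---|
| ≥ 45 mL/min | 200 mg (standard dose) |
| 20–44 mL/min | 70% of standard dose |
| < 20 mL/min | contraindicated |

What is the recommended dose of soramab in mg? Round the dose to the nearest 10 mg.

140 mg

SCr = 229 / 88.4 = 2.59 mg/dL
CrCl = (140 − 88) × 89.4 / (72 × 2.59) = 4648.8 / 186.48 ≈ 24.9 mL/min
CrCl ≈ 25 mL/min → bracket 20–44 mL/min.
70% of 200 mg = 140 mg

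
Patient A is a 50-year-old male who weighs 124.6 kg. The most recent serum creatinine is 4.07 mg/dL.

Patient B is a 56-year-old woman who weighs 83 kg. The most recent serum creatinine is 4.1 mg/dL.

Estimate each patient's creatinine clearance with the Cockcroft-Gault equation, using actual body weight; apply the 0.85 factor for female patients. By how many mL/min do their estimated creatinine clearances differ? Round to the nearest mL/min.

18 mL/min

Patient A: CrCl = (140 − 50) × 124.6 / (72 × 4.07) = 11214.0 / 293.04 ≈ 38.3 mL/min
Patient B: CrCl = (140 − 56) × 83 / (72 × 4.1) × 0.85 = 6972.0 / 295.20 × 0.85 ≈ 20.1 mL/min
|38.3 − 20.1| = 18.2 mL/min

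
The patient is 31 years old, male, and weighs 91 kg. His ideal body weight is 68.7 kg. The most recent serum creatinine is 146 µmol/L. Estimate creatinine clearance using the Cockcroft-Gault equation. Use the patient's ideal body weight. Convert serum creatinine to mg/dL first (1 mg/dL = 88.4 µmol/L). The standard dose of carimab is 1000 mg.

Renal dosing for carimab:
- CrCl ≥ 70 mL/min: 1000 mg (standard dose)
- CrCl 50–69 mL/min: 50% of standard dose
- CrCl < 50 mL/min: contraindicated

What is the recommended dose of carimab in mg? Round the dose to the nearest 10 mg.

SCr = 146 / 88.4 = 1.652 mg/dL
CrCl = (140 − 31) × 68.7 / (72 × 1.652) = 7488.3 / 118.94 ≈ 63.0 mL/min
CrCl ≈ 63 mL/min → bracket 50–69 mL/min.
50% of 1000 mg = 500 mg

500 mg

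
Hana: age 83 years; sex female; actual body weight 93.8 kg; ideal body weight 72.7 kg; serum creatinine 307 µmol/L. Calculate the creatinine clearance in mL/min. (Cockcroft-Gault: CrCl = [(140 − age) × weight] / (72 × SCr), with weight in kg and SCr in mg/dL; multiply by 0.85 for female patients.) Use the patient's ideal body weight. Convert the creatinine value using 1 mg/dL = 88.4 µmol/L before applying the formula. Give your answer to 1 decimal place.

14.1 mL/min

SCr = 307 / 88.4 = 3.473 mg/dL
CrCl = (140 − 83) × 72.7 / (72 × 3.473) × 0.85 = 4143.9 / 250.06 × 0.85 ≈ 14.1 mL/min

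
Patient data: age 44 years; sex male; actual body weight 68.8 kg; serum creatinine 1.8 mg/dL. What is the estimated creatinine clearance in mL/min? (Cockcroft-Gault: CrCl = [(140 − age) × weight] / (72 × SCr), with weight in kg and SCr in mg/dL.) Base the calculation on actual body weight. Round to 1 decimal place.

CrCl = (140 − 44) × 68.8 / (72 × 1.8) = 6604.8 / 129.60 ≈ 51.0 mL/min

51.0 mL/min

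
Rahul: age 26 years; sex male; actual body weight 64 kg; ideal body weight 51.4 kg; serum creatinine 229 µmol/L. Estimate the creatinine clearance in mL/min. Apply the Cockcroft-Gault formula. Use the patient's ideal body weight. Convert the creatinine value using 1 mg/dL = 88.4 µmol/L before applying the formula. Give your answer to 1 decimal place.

31.4 mL/min

SCr = 229 / 88.4 = 2.59 mg/dL
CrCl = (140 − 26) × 51.4 / (72 × 2.59) = 5859.6 / 186.48 ≈ 31.4 mL/min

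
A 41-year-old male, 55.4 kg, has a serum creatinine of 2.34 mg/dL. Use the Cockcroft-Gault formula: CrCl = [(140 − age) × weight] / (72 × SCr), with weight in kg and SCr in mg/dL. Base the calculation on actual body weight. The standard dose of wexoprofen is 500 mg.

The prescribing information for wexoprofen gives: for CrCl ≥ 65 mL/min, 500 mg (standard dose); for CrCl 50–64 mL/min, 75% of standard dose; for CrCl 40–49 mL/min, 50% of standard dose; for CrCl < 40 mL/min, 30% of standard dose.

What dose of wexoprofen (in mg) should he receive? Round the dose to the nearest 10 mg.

CrCl = (140 − 41) × 55.4 / (72 × 2.34) = 5484.6 / 168.48 ≈ 32.6 mL/min
CrCl ≈ 33 mL/min → bracket < 40 mL/min.
30% of 500 mg = 150 mg

150 mg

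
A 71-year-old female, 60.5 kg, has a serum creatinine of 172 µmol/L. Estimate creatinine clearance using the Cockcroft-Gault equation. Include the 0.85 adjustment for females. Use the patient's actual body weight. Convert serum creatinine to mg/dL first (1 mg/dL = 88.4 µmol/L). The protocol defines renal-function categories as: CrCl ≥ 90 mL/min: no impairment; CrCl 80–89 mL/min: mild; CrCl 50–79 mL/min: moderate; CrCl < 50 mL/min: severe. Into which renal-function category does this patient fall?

severe

SCr = 172 / 88.4 = 1.946 mg/dL
CrCl = (140 − 71) × 60.5 / (72 × 1.946) × 0.85 = 4174.5 / 140.11 × 0.85 ≈ 25.3 mL/min
25 mL/min falls in the 'severe' range.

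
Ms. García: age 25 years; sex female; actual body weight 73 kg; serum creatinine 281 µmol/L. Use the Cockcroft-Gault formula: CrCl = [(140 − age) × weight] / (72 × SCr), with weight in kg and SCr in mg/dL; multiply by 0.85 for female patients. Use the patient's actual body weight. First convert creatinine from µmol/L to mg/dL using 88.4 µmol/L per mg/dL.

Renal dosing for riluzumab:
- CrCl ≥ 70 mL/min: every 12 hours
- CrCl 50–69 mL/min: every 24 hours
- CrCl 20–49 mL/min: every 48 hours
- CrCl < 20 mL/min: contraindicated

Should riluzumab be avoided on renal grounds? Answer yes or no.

no

SCr = 281 / 88.4 = 3.179 mg/dL
CrCl = (140 − 25) × 73 / (72 × 3.179) × 0.85 = 8395.0 / 228.89 × 0.85 ≈ 31.2 mL/min
CrCl ≈ 31 mL/min, which is ≥ 20 mL/min.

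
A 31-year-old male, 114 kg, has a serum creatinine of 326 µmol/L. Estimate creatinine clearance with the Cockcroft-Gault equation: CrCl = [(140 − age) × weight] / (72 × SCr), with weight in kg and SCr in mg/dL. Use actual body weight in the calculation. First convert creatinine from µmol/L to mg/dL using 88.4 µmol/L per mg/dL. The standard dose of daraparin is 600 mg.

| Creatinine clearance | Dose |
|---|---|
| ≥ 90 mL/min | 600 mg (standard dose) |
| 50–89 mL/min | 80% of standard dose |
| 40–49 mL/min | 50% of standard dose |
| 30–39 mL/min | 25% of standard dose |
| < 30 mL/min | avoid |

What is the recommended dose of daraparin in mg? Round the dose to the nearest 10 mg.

300 mg

SCr = 326 / 88.4 = 3.688 mg/dL
CrCl = (140 − 31) × 114 / (72 × 3.688) = 12426.0 / 265.54 ≈ 46.8 mL/min
CrCl ≈ 47 mL/min → bracket 40–49 mL/min.
50% of 600 mg = 300 mg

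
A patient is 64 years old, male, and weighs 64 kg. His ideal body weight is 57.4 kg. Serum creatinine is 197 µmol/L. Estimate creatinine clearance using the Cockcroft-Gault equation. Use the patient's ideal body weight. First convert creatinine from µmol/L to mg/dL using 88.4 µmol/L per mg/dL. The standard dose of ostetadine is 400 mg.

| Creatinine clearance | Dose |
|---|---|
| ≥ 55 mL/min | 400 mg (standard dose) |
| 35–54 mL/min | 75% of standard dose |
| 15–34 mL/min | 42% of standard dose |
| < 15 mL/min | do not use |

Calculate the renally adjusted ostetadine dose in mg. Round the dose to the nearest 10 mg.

SCr = 197 / 88.4 = 2.229 mg/dL
CrCl = (140 − 64) × 57.4 / (72 × 2.229) = 4362.4 / 160.49 ≈ 27.2 mL/min
CrCl ≈ 27 mL/min → bracket 15–34 mL/min.
42% of 400 mg = 168 mg → 170 mg

170 mg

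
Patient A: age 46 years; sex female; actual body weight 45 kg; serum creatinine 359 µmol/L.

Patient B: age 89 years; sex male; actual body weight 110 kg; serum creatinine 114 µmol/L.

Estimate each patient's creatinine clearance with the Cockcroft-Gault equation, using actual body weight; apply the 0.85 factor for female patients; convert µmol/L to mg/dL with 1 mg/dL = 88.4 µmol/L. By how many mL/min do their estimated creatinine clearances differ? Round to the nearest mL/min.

Patient A: SCr = 359 / 88.4 = 4.061 mg/dL
Patient A: CrCl = (140 − 46) × 45 / (72 × 4.061) × 0.85 = 4230.0 / 292.39 × 0.85 ≈ 12.3 mL/min
Patient B: SCr = 114 / 88.4 = 1.29 mg/dL
Patient B: CrCl = (140 − 89) × 110 / (72 × 1.29) = 5610.0 / 92.88 ≈ 60.4 mL/min
|12.3 − 60.4| = 48.1 mL/min

48 mL/min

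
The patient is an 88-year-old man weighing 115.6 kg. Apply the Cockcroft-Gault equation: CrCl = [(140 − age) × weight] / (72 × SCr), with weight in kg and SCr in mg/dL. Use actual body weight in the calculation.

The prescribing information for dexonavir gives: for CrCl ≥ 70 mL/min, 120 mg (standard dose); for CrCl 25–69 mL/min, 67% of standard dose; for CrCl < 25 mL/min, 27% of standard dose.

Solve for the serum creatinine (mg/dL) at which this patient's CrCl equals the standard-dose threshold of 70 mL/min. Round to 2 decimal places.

1.19 mg/dL

Standard dose requires CrCl ≥ 70 mL/min.
Set (140 − 88) × 115.6 / (72 × SCr) = 70
SCr = (140 − 88) × 115.6 / (72 × 70) = 1.193 mg/dL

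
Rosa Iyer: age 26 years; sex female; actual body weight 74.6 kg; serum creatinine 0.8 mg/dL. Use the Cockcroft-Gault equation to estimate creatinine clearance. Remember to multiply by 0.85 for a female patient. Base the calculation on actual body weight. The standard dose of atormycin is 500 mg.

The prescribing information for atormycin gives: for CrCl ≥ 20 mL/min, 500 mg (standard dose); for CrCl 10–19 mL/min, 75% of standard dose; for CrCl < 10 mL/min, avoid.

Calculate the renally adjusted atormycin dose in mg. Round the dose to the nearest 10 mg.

500 mg

CrCl = (140 − 26) × 74.6 / (72 × 0.8) × 0.85 = 8504.4 / 57.60 × 0.85 ≈ 125.5 mL/min
CrCl ≈ 125 mL/min → bracket ≥ 20 mL/min.
100% of 500 mg = 500 mg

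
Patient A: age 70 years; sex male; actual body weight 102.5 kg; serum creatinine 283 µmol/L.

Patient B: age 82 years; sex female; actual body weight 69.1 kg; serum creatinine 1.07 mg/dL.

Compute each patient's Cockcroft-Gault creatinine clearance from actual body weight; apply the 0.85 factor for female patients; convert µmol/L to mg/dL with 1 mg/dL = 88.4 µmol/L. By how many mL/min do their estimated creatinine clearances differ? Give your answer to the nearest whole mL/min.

13 mL/min

Patient A: SCr = 283 / 88.4 = 3.201 mg/dL
Patient A: CrCl = (140 − 70) × 102.5 / (72 × 3.201) = 7175.0 / 230.47 ≈ 31.1 mL/min
Patient B: CrCl = (140 − 82) × 69.1 / (72 × 1.07) × 0.85 = 4007.8 / 77.04 × 0.85 ≈ 44.2 mL/min
|31.1 − 44.2| = 13.1 mL/min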